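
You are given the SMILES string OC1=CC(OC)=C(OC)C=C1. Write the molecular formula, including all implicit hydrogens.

Walk through each heavy atom and fill implicit hydrogens from standard valence (C 4, N 3, O 2, S 2, halogen 1):
  atom 1: O, bond orders sum to 1 (valence 2) → 1 H
  atom 2: C, bond orders sum to 4 (valence 4) → 0 H
  atom 3: C, bond orders sum to 3 (valence 4) → 1 H
  atom 4: C, bond orders sum to 4 (valence 4) → 0 H
  atom 5: O, bond orders sum to 2 (valence 2) → 0 H
  atom 6: C, bond orders sum to 1 (valence 4) → 3 H
  atom 7: C, bond orders sum to 4 (valence 4) → 0 H
  atom 8: O, bond orders sum to 2 (valence 2) → 0 H
  atom 9: C, bond orders sum to 1 (valence 4) → 3 H
  atom 10: C, bond orders sum to 3 (valence 4) → 1 H
  atom 11: C, bond orders sum to 3 (valence 4) → 1 H
Totals → C:8, H:10, O:3.

C8H10O3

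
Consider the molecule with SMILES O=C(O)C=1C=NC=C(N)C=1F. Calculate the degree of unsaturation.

Molecular formula: C6H5FN2O2.
DoU = (2C + 2 + N − H − X) / 2, where X is the halogen count and O/S are ignored.
    = (2·6 + 2 + 2 − 5 − 1) / 2 = 10 / 2 = 5.

5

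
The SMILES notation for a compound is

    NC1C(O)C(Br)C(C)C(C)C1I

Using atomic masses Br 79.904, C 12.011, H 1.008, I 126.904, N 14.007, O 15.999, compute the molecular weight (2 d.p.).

First, the molecular formula is C8H15BrINO (counting implicit H from valence).
  Br: 1 × 79.904 = 79.904
  C: 8 × 12.011 = 96.088
  H: 15 × 1.008 = 15.120
  I: 1 × 126.904 = 126.904
  N: 1 × 14.007 = 14.007
  O: 1 × 15.999 = 15.999
Sum: 1×79.904 + 8×12.011 + 15×1.008 + 1×126.904 + 1×14.007 + 1×15.999 = 348.022 → 348.02 g/mol.

348.02 g/mol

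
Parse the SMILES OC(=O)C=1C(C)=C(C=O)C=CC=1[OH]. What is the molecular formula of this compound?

C9H8O4

Walk through each heavy atom and fill implicit hydrogens from standard valence (C 4, N 3, O 2, S 2, halogen 1):
  atom 1: O, bond orders sum to 1 (valence 2) → 1 H
  atom 2: C, bond orders sum to 4 (valence 4) → 0 H
  atom 3: O, bond orders sum to 2 (valence 2) → 0 H
  atom 4: C, bond orders sum to 4 (valence 4) → 0 H
  atom 5: C, bond orders sum to 4 (valence 4) → 0 H
  atom 6: C, bond orders sum to 1 (valence 4) → 3 H
  atom 7: C, bond orders sum to 4 (valence 4) → 0 H
  atom 8: C, bond orders sum to 3 (valence 4) → 1 H
  atom 9: O, bond orders sum to 2 (valence 2) → 0 H
  atom 10: C, bond orders sum to 3 (valence 4) → 1 H
  atom 11: C, bond orders sum to 3 (valence 4) → 1 H
  atom 12: C, bond orders sum to 4 (valence 4) → 0 H
  atom 13: O with explicit H count 1
Totals → C:9, H:8, O:4.
In Hill order: C9H8O4.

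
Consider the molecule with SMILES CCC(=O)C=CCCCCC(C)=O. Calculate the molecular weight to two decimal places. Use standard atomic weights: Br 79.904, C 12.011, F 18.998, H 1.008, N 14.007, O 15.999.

First, the molecular formula is C11H18O2 (counting implicit H from valence).
  C: 11 × 12.011 = 132.121
  H: 18 × 1.008 = 18.144
  O: 2 × 15.999 = 31.998
Sum: 11×12.011 + 18×1.008 + 2×15.999 = 182.263 → 182.26 g/mol.

182.26 g/mol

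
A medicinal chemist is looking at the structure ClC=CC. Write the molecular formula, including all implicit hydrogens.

C3H5Cl

Walk through each heavy atom and fill implicit hydrogens from standard valence (C 4, N 3, O 2, S 2, halogen 1):
  atom 1: Cl (halogen, monovalent) → 0 H
  atom 2: C, bond orders sum to 3 (valence 4) → 1 H
  atom 3: C, bond orders sum to 3 (valence 4) → 1 H
  atom 4: C, bond orders sum to 1 (valence 4) → 3 H
Totals → C:3, H:5, Cl:1.
In Hill order: C3H5Cl.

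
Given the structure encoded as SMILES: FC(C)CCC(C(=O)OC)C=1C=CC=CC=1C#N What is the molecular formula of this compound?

Walk through each heavy atom and fill implicit hydrogens from standard valence (C 4, N 3, O 2, S 2, halogen 1):
  atom 1: F (halogen, monovalent) → 0 H
  atom 2: C, bond orders sum to 3 (valence 4) → 1 H
  atom 3: C, bond orders sum to 1 (valence 4) → 3 H
  atom 4: C, bond orders sum to 2 (valence 4) → 2 H
  atom 5: C, bond orders sum to 2 (valence 4) → 2 H
  atom 6: C, bond orders sum to 3 (valence 4) → 1 H
  atom 7: C, bond orders sum to 4 (valence 4) → 0 H
  atom 8: O, bond orders sum to 2 (valence 2) → 0 H
  atom 9: O, bond orders sum to 2 (valence 2) → 0 H
  atom 10: C, bond orders sum to 1 (valence 4) → 3 H
  atom 11: C, bond orders sum to 4 (valence 4) → 0 H
  atom 12: C, bond orders sum to 3 (valence 4) → 1 H
  atom 13: C, bond orders sum to 3 (valence 4) → 1 H
  atom 14: C, bond orders sum to 3 (valence 4) → 1 H
  atom 15: C, bond orders sum to 3 (valence 4) → 1 H
  atom 16: C, bond orders sum to 4 (valence 4) → 0 H
  atom 17: C, bond orders sum to 4 (valence 4) → 0 H
  atom 18: N, bond orders sum to 3 (valence 3) → 0 H
Totals → C:14, H:16, F:1, N:1, O:2.
In Hill order: C14H16FNO2.

C14H16FNO2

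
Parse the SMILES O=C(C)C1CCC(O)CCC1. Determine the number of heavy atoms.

11

Every atom symbol written in the SMILES (organic subset) is one heavy atom; implicit H are not written.
Heavy atoms by element → C:9, O:2.
Total: 11.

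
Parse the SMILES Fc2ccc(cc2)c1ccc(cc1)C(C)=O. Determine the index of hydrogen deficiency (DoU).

9

Molecular formula: C14H11FO.
DoU = (2C + 2 + N − H − X) / 2, where X is the halogen count and O/S are ignored.
    = (2·14 + 2 + 0 − 11 − 1) / 2 = 18 / 2 = 9.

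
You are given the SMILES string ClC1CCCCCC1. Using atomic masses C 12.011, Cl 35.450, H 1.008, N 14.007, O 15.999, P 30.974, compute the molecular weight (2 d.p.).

First, the molecular formula is C7H13Cl (counting implicit H from valence).
  C: 7 × 12.011 = 84.077
  Cl: 1 × 35.450 = 35.450
  H: 13 × 1.008 = 13.104
Sum: 7×12.011 + 1×35.450 + 13×1.008 = 132.631 → 132.63 g/mol.

132.63 g/mol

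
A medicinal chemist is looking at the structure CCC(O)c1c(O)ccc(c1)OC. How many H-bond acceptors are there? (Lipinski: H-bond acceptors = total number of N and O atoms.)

N atoms: 0; O atoms: 3.
Lipinski HBA = 0 + 3 = 3.

3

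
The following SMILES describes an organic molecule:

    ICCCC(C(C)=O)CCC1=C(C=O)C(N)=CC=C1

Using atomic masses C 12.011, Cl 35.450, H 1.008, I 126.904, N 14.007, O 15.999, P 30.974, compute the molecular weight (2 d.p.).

First, the molecular formula is C15H20INO2 (counting implicit H from valence).
  C: 15 × 12.011 = 180.165
  H: 20 × 1.008 = 20.160
  I: 1 × 126.904 = 126.904
  N: 1 × 14.007 = 14.007
  O: 2 × 15.999 = 31.998
Sum: 15×12.011 + 20×1.008 + 1×126.904 + 1×14.007 + 2×15.999 = 373.234 → 373.23 g/mol.

373.23 g/mol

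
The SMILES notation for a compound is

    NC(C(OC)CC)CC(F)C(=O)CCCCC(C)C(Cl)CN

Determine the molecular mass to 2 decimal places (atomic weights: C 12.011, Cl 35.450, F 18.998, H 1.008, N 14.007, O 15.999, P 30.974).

338.89 g/mol

First, the molecular formula is C16H32ClFN2O2 (counting implicit H from valence).
  C: 16 × 12.011 = 192.176
  Cl: 1 × 35.450 = 35.450
  F: 1 × 18.998 = 18.998
  H: 32 × 1.008 = 32.256
  N: 2 × 14.007 = 28.014
  O: 2 × 15.999 = 31.998
Sum: 16×12.011 + 1×35.450 + 1×18.998 + 32×1.008 + 2×14.007 + 2×15.999 = 338.892 → 338.89 g/mol.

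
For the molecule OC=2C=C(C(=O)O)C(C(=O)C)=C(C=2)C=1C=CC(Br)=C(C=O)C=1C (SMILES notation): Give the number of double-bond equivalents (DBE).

Degree of unsaturation = (number of rings) + (number of π bonds).
Ring closures in the SMILES: 2.
π bonds: 9 double bonds (each 1 DoU) → 9 DoU from unsaturation.
Total DoU = 2 + 9 = 11.

11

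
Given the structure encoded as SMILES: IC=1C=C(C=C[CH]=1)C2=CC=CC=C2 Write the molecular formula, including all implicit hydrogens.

C12H9I

Walk through each heavy atom and fill implicit hydrogens from standard valence (C 4, N 3, O 2, S 2, halogen 1):
  atom 1: I (halogen, monovalent) → 0 H
  atom 2: C, bond orders sum to 4 (valence 4) → 0 H
  atom 3: C, bond orders sum to 3 (valence 4) → 1 H
  atom 4: C, bond orders sum to 4 (valence 4) → 0 H
  atom 5: C, bond orders sum to 3 (valence 4) → 1 H
  atom 6: C, bond orders sum to 3 (valence 4) → 1 H
  atom 7: C with explicit H count 1
  atom 8: C, bond orders sum to 4 (valence 4) → 0 H
  atom 9: C, bond orders sum to 3 (valence 4) → 1 H
  atom 10: C, bond orders sum to 3 (valence 4) → 1 H
  atom 11: C, bond orders sum to 3 (valence 4) → 1 H
  atom 12: C, bond orders sum to 3 (valence 4) → 1 H
  atom 13: C, bond orders sum to 3 (valence 4) → 1 H
Totals → C:12, H:9, I:1.
In Hill order: C12H9I.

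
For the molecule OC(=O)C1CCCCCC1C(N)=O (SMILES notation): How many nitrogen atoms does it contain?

1

Scan the SMILES for N atoms (remember two-letter symbols like Cl and Br are single atoms).
Nitrogen count: 1.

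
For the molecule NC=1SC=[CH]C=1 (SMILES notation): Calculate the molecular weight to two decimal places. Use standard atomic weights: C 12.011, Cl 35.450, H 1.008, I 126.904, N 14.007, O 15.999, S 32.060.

99.15 g/mol

First, the molecular formula is C4H5NS (counting implicit H from valence).
  C: 4 × 12.011 = 48.044
  H: 5 × 1.008 = 5.040
  N: 1 × 14.007 = 14.007
  S: 1 × 32.060 = 32.060
Sum: 4×12.011 + 5×1.008 + 1×14.007 + 1×32.060 = 99.151 → 99.15 g/mol.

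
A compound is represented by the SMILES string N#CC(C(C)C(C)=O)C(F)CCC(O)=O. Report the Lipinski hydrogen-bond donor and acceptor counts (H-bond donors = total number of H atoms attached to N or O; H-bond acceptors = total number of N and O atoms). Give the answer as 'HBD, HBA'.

Donors: find every N or O and count the H atoms it carries.
  atom 1 (N): bond orders sum to 3 → 0 H
  atom 8 (O): bond orders sum to 2 → 0 H
  atom 14 (O): bond orders sum to 1 → 1 H
  atom 15 (O): bond orders sum to 2 → 0 H
Lipinski HBD = 1.
Acceptors: N atoms = 1, O atoms = 3 → HBA = 4.

1, 4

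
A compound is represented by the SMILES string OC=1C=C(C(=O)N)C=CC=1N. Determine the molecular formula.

Walk through each heavy atom and fill implicit hydrogens from standard valence (C 4, N 3, O 2, S 2, halogen 1):
  atom 1: O, bond orders sum to 1 (valence 2) → 1 H
  atom 2: C, bond orders sum to 4 (valence 4) → 0 H
  atom 3: C, bond orders sum to 3 (valence 4) → 1 H
  atom 4: C, bond orders sum to 4 (valence 4) → 0 H
  atom 5: C, bond orders sum to 4 (valence 4) → 0 H
  atom 6: O, bond orders sum to 2 (valence 2) → 0 H
  atom 7: N, bond orders sum to 1 (valence 3) → 2 H
  atom 8: C, bond orders sum to 3 (valence 4) → 1 H
  atom 9: C, bond orders sum to 3 (valence 4) → 1 H
  atom 10: C, bond orders sum to 4 (valence 4) → 0 H
  atom 11: N, bond orders sum to 1 (valence 3) → 2 H
Totals → C:7, H:8, N:2, O:2.

C7H8N2O2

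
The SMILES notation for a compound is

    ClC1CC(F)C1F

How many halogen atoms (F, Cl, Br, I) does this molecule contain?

Halogen atoms appear at heavy-atom positions 1, 5, 7 (1×Cl, 2×F).
Halogen count: 3.

3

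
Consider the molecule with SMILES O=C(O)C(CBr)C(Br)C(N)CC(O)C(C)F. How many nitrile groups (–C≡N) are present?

0

Scan the SMILES for the nitrile motif — none present.
Groups that are present: 1 carboxylic acid, 1 hydroxyl, 1 primary amine.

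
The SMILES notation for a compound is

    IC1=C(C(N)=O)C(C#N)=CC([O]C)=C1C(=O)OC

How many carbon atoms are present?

11

Count every carbon token in the SMILES (each C, including those in ring-closure positions and inside branches).
Carbon count: 11.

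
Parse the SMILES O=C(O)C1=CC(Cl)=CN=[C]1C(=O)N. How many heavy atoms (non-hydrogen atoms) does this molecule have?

13

Every atom symbol written in the SMILES (organic subset) is one heavy atom; implicit H are not written.
Heavy atoms by element → C:7, Cl:1, N:2, O:3.
Total: 13.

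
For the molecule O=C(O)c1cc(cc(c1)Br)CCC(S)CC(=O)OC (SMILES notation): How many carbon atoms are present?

13

Count every carbon token in the SMILES (each C, including those in ring-closure positions and inside branches).
Carbon count: 13.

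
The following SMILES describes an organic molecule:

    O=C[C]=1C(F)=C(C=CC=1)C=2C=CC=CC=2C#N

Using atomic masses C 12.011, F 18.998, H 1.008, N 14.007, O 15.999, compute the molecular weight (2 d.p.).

225.22 g/mol

First, the molecular formula is C14H8FNO (counting implicit H from valence).
  C: 14 × 12.011 = 168.154
  F: 1 × 18.998 = 18.998
  H: 8 × 1.008 = 8.064
  N: 1 × 14.007 = 14.007
  O: 1 × 15.999 = 15.999
Sum: 14×12.011 + 1×18.998 + 8×1.008 + 1×14.007 + 1×15.999 = 225.222 → 225.22 g/mol.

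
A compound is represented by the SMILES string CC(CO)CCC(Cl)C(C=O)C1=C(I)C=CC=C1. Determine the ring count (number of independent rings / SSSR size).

In SMILES, each pair of matching ring-closure digits denotes one ring-closing bond; the number of such bonds equals the number of independent rings.
Ring-closure bonds here: 1.

1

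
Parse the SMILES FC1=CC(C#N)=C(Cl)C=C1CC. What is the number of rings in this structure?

In SMILES, each pair of matching ring-closure digits denotes one ring-closing bond; the number of such bonds equals the number of independent rings.
Ring-closure bonds here: 1.

1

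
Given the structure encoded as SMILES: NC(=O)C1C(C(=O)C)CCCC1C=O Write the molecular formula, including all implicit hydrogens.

C10H15NO3

Walk through each heavy atom and fill implicit hydrogens from standard valence (C 4, N 3, O 2, S 2, halogen 1):
  atom 1: N, bond orders sum to 1 (valence 3) → 2 H
  atom 2: C, bond orders sum to 4 (valence 4) → 0 H
  atom 3: O, bond orders sum to 2 (valence 2) → 0 H
  atom 4: C, bond orders sum to 3 (valence 4) → 1 H
  atom 5: C, bond orders sum to 3 (valence 4) → 1 H
  atom 6: C, bond orders sum to 4 (valence 4) → 0 H
  atom 7: O, bond orders sum to 2 (valence 2) → 0 H
  atom 8: C, bond orders sum to 1 (valence 4) → 3 H
  atom 9: C, bond orders sum to 2 (valence 4) → 2 H
  atom 10: C, bond orders sum to 2 (valence 4) → 2 H
  atom 11: C, bond orders sum to 2 (valence 4) → 2 H
  atom 12: C, bond orders sum to 3 (valence 4) → 1 H
  atom 13: C, bond orders sum to 3 (valence 4) → 1 H
  atom 14: O, bond orders sum to 2 (valence 2) → 0 H
Totals → C:10, H:15, N:1, O:3.
In Hill order: C10H15NO3.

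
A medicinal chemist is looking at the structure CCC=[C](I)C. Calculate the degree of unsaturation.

1

Molecular formula: C5H9I.
DoU = (2C + 2 + N − H − X) / 2, where X is the halogen count and O/S are ignored.
    = (2·5 + 2 + 0 − 9 − 1) / 2 = 2 / 2 = 1.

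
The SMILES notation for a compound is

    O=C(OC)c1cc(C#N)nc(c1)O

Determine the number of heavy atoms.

Every atom symbol written in the SMILES (organic subset) is one heavy atom; implicit H are not written.
Heavy atoms by element → C:8, N:2, O:3.
Total: 13.

13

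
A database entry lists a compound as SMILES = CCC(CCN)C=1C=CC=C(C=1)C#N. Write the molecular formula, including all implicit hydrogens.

C12H16N2

Walk through each heavy atom and fill implicit hydrogens from standard valence (C 4, N 3, O 2, S 2, halogen 1):
  atom 1: C, bond orders sum to 1 (valence 4) → 3 H
  atom 2: C, bond orders sum to 2 (valence 4) → 2 H
  atom 3: C, bond orders sum to 3 (valence 4) → 1 H
  atom 4: C, bond orders sum to 2 (valence 4) → 2 H
  atom 5: C, bond orders sum to 2 (valence 4) → 2 H
  atom 6: N, bond orders sum to 1 (valence 3) → 2 H
  atom 7: C, bond orders sum to 4 (valence 4) → 0 H
  atom 8: C, bond orders sum to 3 (valence 4) → 1 H
  atom 9: C, bond orders sum to 3 (valence 4) → 1 H
  atom 10: C, bond orders sum to 3 (valence 4) → 1 H
  atom 11: C, bond orders sum to 4 (valence 4) → 0 H
  atom 12: C, bond orders sum to 3 (valence 4) → 1 H
  atom 13: C, bond orders sum to 4 (valence 4) → 0 H
  atom 14: N, bond orders sum to 3 (valence 3) → 0 H
Totals → C:12, H:16, N:2.
In Hill order: C12H16N2.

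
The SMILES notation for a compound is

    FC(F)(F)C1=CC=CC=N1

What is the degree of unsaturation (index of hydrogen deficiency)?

Degree of unsaturation = (number of rings) + (number of π bonds).
Ring closures in the SMILES: 1.
π bonds: 3 double bonds (each 1 DoU) → 3 DoU from unsaturation.
Total DoU = 1 + 3 = 4.

4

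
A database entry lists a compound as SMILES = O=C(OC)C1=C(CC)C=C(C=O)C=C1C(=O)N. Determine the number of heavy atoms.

17

Every atom symbol written in the SMILES (organic subset) is one heavy atom; implicit H are not written.
Heavy atoms by element → C:12, N:1, O:4.
Total: 17.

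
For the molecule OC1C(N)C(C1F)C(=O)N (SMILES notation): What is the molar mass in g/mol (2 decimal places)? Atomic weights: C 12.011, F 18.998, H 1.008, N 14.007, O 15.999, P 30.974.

First, the molecular formula is C5H9FN2O2 (counting implicit H from valence).
  C: 5 × 12.011 = 60.055
  F: 1 × 18.998 = 18.998
  H: 9 × 1.008 = 9.072
  N: 2 × 14.007 = 28.014
  O: 2 × 15.999 = 31.998
Sum: 5×12.011 + 1×18.998 + 9×1.008 + 2×14.007 + 2×15.999 = 148.137 → 148.14 g/mol.

148.14 g/mol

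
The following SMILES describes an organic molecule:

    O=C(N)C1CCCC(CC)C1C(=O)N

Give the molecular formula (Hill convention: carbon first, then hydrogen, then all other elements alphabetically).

C10H18N2O2

Walk through each heavy atom and fill implicit hydrogens from standard valence (C 4, N 3, O 2, S 2, halogen 1):
  atom 1: O, bond orders sum to 2 (valence 2) → 0 H
  atom 2: C, bond orders sum to 4 (valence 4) → 0 H
  atom 3: N, bond orders sum to 1 (valence 3) → 2 H
  atom 4: C, bond orders sum to 3 (valence 4) → 1 H
  atom 5: C, bond orders sum to 2 (valence 4) → 2 H
  atom 6: C, bond orders sum to 2 (valence 4) → 2 H
  atom 7: C, bond orders sum to 2 (valence 4) → 2 H
  atom 8: C, bond orders sum to 3 (valence 4) → 1 H
  atom 9: C, bond orders sum to 2 (valence 4) → 2 H
  atom 10: C, bond orders sum to 1 (valence 4) → 3 H
  atom 11: C, bond orders sum to 3 (valence 4) → 1 H
  atom 12: C, bond orders sum to 4 (valence 4) → 0 H
  atom 13: O, bond orders sum to 2 (valence 2) → 0 H
  atom 14: N, bond orders sum to 1 (valence 3) → 2 H
Totals → C:10, H:18, N:2, O:2.
In Hill order: C10H18N2O2.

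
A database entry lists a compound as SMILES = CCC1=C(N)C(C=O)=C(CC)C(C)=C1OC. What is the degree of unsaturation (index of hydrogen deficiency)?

5

Degree of unsaturation = (number of rings) + (number of π bonds).
Ring closures in the SMILES: 1.
π bonds: 4 double bonds (each 1 DoU) → 4 DoU from unsaturation.
Total DoU = 1 + 4 = 5.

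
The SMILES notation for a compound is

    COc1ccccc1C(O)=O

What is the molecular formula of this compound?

Walk through each heavy atom and fill implicit hydrogens from standard valence (C 4, N 3, O 2, S 2, halogen 1); for lowercase aromatic atoms, an aromatic c carries 1 H when it has two neighbours and 0 H with three, and aromatic n carries 0 H:
  atom 1: C, bond orders sum to 1 (valence 4) → 3 H
  atom 2: O, bond orders sum to 2 (valence 2) → 0 H
  atom 3: aromatic c, 3 neighbours → 0 H
  atom 4: aromatic c, 2 neighbours → 1 H
  atom 5: aromatic c, 2 neighbours → 1 H
  atom 6: aromatic c, 2 neighbours → 1 H
  atom 7: aromatic c, 2 neighbours → 1 H
  atom 8: aromatic c, 3 neighbours → 0 H
  atom 9: C, bond orders sum to 4 (valence 4) → 0 H
  atom 10: O, bond orders sum to 1 (valence 2) → 1 H
  atom 11: O, bond orders sum to 2 (valence 2) → 0 H
Totals → C:8, H:8, O:3.
In Hill order: C8H8O3.

C8H8O3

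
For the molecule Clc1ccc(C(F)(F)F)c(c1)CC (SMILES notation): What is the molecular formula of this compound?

C9H8ClF3

Walk through each heavy atom and fill implicit hydrogens from standard valence (C 4, N 3, O 2, S 2, halogen 1); for lowercase aromatic atoms, an aromatic c carries 1 H when it has two neighbours and 0 H with three, and aromatic n carries 0 H:
  atom 1: Cl (halogen, monovalent) → 0 H
  atom 2: aromatic c, 3 neighbours → 0 H
  atom 3: aromatic c, 2 neighbours → 1 H
  atom 4: aromatic c, 2 neighbours → 1 H
  atom 5: aromatic c, 3 neighbours → 0 H
  atom 6: C, bond orders sum to 4 (valence 4) → 0 H
  atom 7: F (halogen, monovalent) → 0 H
  atom 8: F (halogen, monovalent) → 0 H
  atom 9: F (halogen, monovalent) → 0 H
  atom 10: aromatic c, 3 neighbours → 0 H
  atom 11: aromatic c, 2 neighbours → 1 H
  atom 12: C, bond orders sum to 2 (valence 4) → 2 H
  atom 13: C, bond orders sum to 1 (valence 4) → 3 H
Totals → C:9, H:8, Cl:1, F:3.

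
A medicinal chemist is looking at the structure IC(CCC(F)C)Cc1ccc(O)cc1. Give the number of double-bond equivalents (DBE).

Molecular formula: C12H16FIO.
DoU = (2C + 2 + N − H − X) / 2, where X is the halogen count and O/S are ignored.
    = (2·12 + 2 + 0 − 16 − 2) / 2 = 8 / 2 = 4.

4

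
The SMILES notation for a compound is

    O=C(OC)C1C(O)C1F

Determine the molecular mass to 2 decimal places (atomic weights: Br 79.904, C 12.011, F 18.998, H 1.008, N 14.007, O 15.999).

First, the molecular formula is C5H7FO3 (counting implicit H from valence).
  C: 5 × 12.011 = 60.055
  F: 1 × 18.998 = 18.998
  H: 7 × 1.008 = 7.056
  O: 3 × 15.999 = 47.997
Sum: 5×12.011 + 1×18.998 + 7×1.008 + 3×15.999 = 134.106 → 134.11 g/mol.

134.11 g/mol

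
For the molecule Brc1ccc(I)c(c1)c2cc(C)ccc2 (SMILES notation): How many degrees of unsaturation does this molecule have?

Molecular formula: C13H10BrI.
DoU = (2C + 2 + N − H − X) / 2, where X is the halogen count and O/S are ignored.
    = (2·13 + 2 + 0 − 10 − 2) / 2 = 16 / 2 = 8.

8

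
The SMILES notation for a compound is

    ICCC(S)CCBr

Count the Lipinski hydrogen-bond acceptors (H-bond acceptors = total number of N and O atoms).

0

N atoms: 0; O atoms: 0.
Lipinski HBA = 0 + 0 = 0.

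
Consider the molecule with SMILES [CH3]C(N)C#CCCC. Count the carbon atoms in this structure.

7

Count every carbon token in the SMILES (each C, including those in ring-closure positions and inside branches).
Carbon count: 7.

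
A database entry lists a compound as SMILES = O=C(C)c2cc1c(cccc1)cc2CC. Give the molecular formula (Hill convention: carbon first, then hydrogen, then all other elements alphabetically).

Walk through each heavy atom and fill implicit hydrogens from standard valence (C 4, N 3, O 2, S 2, halogen 1); for lowercase aromatic atoms, an aromatic c carries 1 H when it has two neighbours and 0 H with three, and aromatic n carries 0 H:
  atom 1: O, bond orders sum to 2 (valence 2) → 0 H
  atom 2: C, bond orders sum to 4 (valence 4) → 0 H
  atom 3: C, bond orders sum to 1 (valence 4) → 3 H
  atom 4: aromatic c, 3 neighbours → 0 H
  atom 5: aromatic c, 2 neighbours → 1 H
  atom 6: aromatic c, 3 neighbours → 0 H
  atom 7: aromatic c, 3 neighbours → 0 H
  atom 8: aromatic c, 2 neighbours → 1 H
  atom 9: aromatic c, 2 neighbours → 1 H
  atom 10: aromatic c, 2 neighbours → 1 H
  atom 11: aromatic c, 2 neighbours → 1 H
  atom 12: aromatic c, 2 neighbours → 1 H
  atom 13: aromatic c, 3 neighbours → 0 H
  atom 14: C, bond orders sum to 2 (valence 4) → 2 H
  atom 15: C, bond orders sum to 1 (valence 4) → 3 H
Totals → C:14, H:14, O:1.

C14H14O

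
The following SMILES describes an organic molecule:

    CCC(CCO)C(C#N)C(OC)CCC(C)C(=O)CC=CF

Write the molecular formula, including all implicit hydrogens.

C17H28FNO3

Walk through each heavy atom and fill implicit hydrogens from standard valence (C 4, N 3, O 2, S 2, halogen 1):
  atom 1: C, bond orders sum to 1 (valence 4) → 3 H
  atom 2: C, bond orders sum to 2 (valence 4) → 2 H
  atom 3: C, bond orders sum to 3 (valence 4) → 1 H
  atom 4: C, bond orders sum to 2 (valence 4) → 2 H
  atom 5: C, bond orders sum to 2 (valence 4) → 2 H
  atom 6: O, bond orders sum to 1 (valence 2) → 1 H
  atom 7: C, bond orders sum to 3 (valence 4) → 1 H
  atom 8: C, bond orders sum to 4 (valence 4) → 0 H
  atom 9: N, bond orders sum to 3 (valence 3) → 0 H
  atom 10: C, bond orders sum to 3 (valence 4) → 1 H
  atom 11: O, bond orders sum to 2 (valence 2) → 0 H
  atom 12: C, bond orders sum to 1 (valence 4) → 3 H
  atom 13: C, bond orders sum to 2 (valence 4) → 2 H
  atom 14: C, bond orders sum to 2 (valence 4) → 2 H
  atom 15: C, bond orders sum to 3 (valence 4) → 1 H
  atom 16: C, bond orders sum to 1 (valence 4) → 3 H
  atom 17: C, bond orders sum to 4 (valence 4) → 0 H
  atom 18: O, bond orders sum to 2 (valence 2) → 0 H
  atom 19: C, bond orders sum to 2 (valence 4) → 2 H
  atom 20: C, bond orders sum to 3 (valence 4) → 1 H
  atom 21: C, bond orders sum to 3 (valence 4) → 1 H
  atom 22: F (halogen, monovalent) → 0 H
Totals → C:17, H:28, F:1, N:1, O:3.
In Hill order: C17H28FNO3.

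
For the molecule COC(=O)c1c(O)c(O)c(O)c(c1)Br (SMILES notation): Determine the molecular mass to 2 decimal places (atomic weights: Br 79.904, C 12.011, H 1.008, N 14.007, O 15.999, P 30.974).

263.04 g/mol

First, the molecular formula is C8H7BrO5 (counting implicit H from valence).
  Br: 1 × 79.904 = 79.904
  C: 8 × 12.011 = 96.088
  H: 7 × 1.008 = 7.056
  O: 5 × 15.999 = 79.995
Sum: 1×79.904 + 8×12.011 + 7×1.008 + 5×15.999 = 263.043 → 263.04 g/mol.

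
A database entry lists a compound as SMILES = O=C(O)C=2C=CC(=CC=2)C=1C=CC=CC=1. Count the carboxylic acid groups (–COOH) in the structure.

The carboxylic acid motif appears at heavy-atom position 2 in the SMILES.
Carboxylic acid count: 1.

1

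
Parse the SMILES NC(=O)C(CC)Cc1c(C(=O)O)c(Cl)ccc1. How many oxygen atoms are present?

3

Scan the SMILES for O atoms (remember two-letter symbols like Cl and Br are single atoms).
Oxygen count: 3.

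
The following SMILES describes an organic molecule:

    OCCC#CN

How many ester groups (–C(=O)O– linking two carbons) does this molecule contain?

Scan the SMILES for the ester motif — none present.
Groups that are present: 1 alkyne, 1 hydroxyl, 1 primary amine.

0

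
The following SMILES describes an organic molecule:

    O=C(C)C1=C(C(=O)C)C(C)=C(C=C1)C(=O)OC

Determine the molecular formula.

Walk through each heavy atom and fill implicit hydrogens from standard valence (C 4, N 3, O 2, S 2, halogen 1):
  atom 1: O, bond orders sum to 2 (valence 2) → 0 H
  atom 2: C, bond orders sum to 4 (valence 4) → 0 H
  atom 3: C, bond orders sum to 1 (valence 4) → 3 H
  atom 4: C, bond orders sum to 4 (valence 4) → 0 H
  atom 5: C, bond orders sum to 4 (valence 4) → 0 H
  atom 6: C, bond orders sum to 4 (valence 4) → 0 H
  atom 7: O, bond orders sum to 2 (valence 2) → 0 H
  atom 8: C, bond orders sum to 1 (valence 4) → 3 H
  atom 9: C, bond orders sum to 4 (valence 4) → 0 H
  atom 10: C, bond orders sum to 1 (valence 4) → 3 H
  atom 11: C, bond orders sum to 4 (valence 4) → 0 H
  atom 12: C, bond orders sum to 3 (valence 4) → 1 H
  atom 13: C, bond orders sum to 3 (valence 4) → 1 H
  atom 14: C, bond orders sum to 4 (valence 4) → 0 H
  atom 15: O, bond orders sum to 2 (valence 2) → 0 H
  atom 16: O, bond orders sum to 2 (valence 2) → 0 H
  atom 17: C, bond orders sum to 1 (valence 4) → 3 H
Totals → C:13, H:14, O:4.

C13H14O4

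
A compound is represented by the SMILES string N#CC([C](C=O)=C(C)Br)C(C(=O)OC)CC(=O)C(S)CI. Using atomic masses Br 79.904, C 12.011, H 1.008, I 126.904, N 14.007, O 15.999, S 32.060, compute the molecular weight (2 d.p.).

First, the molecular formula is C13H15BrINO4S (counting implicit H from valence).
  Br: 1 × 79.904 = 79.904
  C: 13 × 12.011 = 156.143
  H: 15 × 1.008 = 15.120
  I: 1 × 126.904 = 126.904
  N: 1 × 14.007 = 14.007
  O: 4 × 15.999 = 63.996
  S: 1 × 32.060 = 32.060
Sum: 1×79.904 + 13×12.011 + 15×1.008 + 1×126.904 + 1×14.007 + 4×15.999 + 1×32.060 = 488.134 → 488.13 g/mol.

488.13 g/mol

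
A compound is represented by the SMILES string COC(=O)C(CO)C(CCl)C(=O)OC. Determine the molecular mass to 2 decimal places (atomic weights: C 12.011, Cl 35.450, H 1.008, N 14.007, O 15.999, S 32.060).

224.64 g/mol

First, the molecular formula is C8H13ClO5 (counting implicit H from valence).
  C: 8 × 12.011 = 96.088
  Cl: 1 × 35.450 = 35.450
  H: 13 × 1.008 = 13.104
  O: 5 × 15.999 = 79.995
Sum: 8×12.011 + 1×35.450 + 13×1.008 + 5×15.999 = 224.637 → 224.64 g/mol.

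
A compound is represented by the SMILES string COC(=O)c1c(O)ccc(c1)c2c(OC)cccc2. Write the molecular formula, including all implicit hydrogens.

C15H14O4

Walk through each heavy atom and fill implicit hydrogens from standard valence (C 4, N 3, O 2, S 2, halogen 1); for lowercase aromatic atoms, an aromatic c carries 1 H when it has two neighbours and 0 H with three, and aromatic n carries 0 H:
  atom 1: C, bond orders sum to 1 (valence 4) → 3 H
  atom 2: O, bond orders sum to 2 (valence 2) → 0 H
  atom 3: C, bond orders sum to 4 (valence 4) → 0 H
  atom 4: O, bond orders sum to 2 (valence 2) → 0 H
  atom 5: aromatic c, 3 neighbours → 0 H
  atom 6: aromatic c, 3 neighbours → 0 H
  atom 7: O, bond orders sum to 1 (valence 2) → 1 H
  atom 8: aromatic c, 2 neighbours → 1 H
  atom 9: aromatic c, 2 neighbours → 1 H
  atom 10: aromatic c, 3 neighbours → 0 H
  atom 11: aromatic c, 2 neighbours → 1 H
  atom 12: aromatic c, 3 neighbours → 0 H
  atom 13: aromatic c, 3 neighbours → 0 H
  atom 14: O, bond orders sum to 2 (valence 2) → 0 H
  atom 15: C, bond orders sum to 1 (valence 4) → 3 H
  atom 16: aromatic c, 2 neighbours → 1 H
  atom 17: aromatic c, 2 neighbours → 1 H
  atom 18: aromatic c, 2 neighbours → 1 H
  atom 19: aromatic c, 2 neighbours → 1 H
Totals → C:15, H:14, O:4.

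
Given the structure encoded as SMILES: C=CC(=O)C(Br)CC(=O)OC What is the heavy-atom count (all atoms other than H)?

Every atom symbol written in the SMILES (organic subset) is one heavy atom; implicit H are not written.
Heavy atoms by element → Br:1, C:7, O:3.
Total: 11.

11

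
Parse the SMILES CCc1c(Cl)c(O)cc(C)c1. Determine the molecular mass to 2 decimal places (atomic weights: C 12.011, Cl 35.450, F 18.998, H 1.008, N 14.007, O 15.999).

First, the molecular formula is C9H11ClO (counting implicit H from valence).
  C: 9 × 12.011 = 108.099
  Cl: 1 × 35.450 = 35.450
  H: 11 × 1.008 = 11.088
  O: 1 × 15.999 = 15.999
Sum: 9×12.011 + 1×35.450 + 11×1.008 + 1×15.999 = 170.636 → 170.64 g/mol.

170.64 g/mol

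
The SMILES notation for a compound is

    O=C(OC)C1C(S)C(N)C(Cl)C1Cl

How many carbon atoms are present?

Count every carbon token in the SMILES (each C, including those in ring-closure positions and inside branches).
Carbon count: 7.

7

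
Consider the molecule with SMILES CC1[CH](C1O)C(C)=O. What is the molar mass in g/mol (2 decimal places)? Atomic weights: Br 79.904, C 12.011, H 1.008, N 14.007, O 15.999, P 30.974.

First, the molecular formula is C6H10O2 (counting implicit H from valence).
  C: 6 × 12.011 = 72.066
  H: 10 × 1.008 = 10.080
  O: 2 × 15.999 = 31.998
Sum: 6×12.011 + 10×1.008 + 2×15.999 = 114.144 → 114.14 g/mol.

114.14 g/mol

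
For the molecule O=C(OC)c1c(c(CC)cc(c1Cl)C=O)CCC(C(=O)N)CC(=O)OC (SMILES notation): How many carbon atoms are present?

Count every carbon token in the SMILES (each C, including those in ring-closure positions and inside branches).
Carbon count: 18.

18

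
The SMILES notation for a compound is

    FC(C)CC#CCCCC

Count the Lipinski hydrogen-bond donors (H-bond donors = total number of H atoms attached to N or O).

0

Donors: find every N or O and count the H atoms it carries.
  (no N or O atoms present)
Lipinski HBD = 0.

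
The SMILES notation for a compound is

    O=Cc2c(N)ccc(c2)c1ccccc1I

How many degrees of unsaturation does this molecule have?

Molecular formula: C13H10INO.
DoU = (2C + 2 + N − H − X) / 2, where X is the halogen count and O/S are ignored.
    = (2·13 + 2 + 1 − 10 − 1) / 2 = 18 / 2 = 9.

9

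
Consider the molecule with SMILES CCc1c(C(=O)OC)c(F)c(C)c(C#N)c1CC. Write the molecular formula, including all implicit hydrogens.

Walk through each heavy atom and fill implicit hydrogens from standard valence (C 4, N 3, O 2, S 2, halogen 1); for lowercase aromatic atoms, an aromatic c carries 1 H when it has two neighbours and 0 H with three, and aromatic n carries 0 H:
  atom 1: C, bond orders sum to 1 (valence 4) → 3 H
  atom 2: C, bond orders sum to 2 (valence 4) → 2 H
  atom 3: aromatic c, 3 neighbours → 0 H
  atom 4: aromatic c, 3 neighbours → 0 H
  atom 5: C, bond orders sum to 4 (valence 4) → 0 H
  atom 6: O, bond orders sum to 2 (valence 2) → 0 H
  atom 7: O, bond orders sum to 2 (valence 2) → 0 H
  atom 8: C, bond orders sum to 1 (valence 4) → 3 H
  atom 9: aromatic c, 3 neighbours → 0 H
  atom 10: F (halogen, monovalent) → 0 H
  atom 11: aromatic c, 3 neighbours → 0 H
  atom 12: C, bond orders sum to 1 (valence 4) → 3 H
  atom 13: aromatic c, 3 neighbours → 0 H
  atom 14: C, bond orders sum to 4 (valence 4) → 0 H
  atom 15: N, bond orders sum to 3 (valence 3) → 0 H
  atom 16: aromatic c, 3 neighbours → 0 H
  atom 17: C, bond orders sum to 2 (valence 4) → 2 H
  atom 18: C, bond orders sum to 1 (valence 4) → 3 H
Totals → C:14, H:16, F:1, N:1, O:2.
In Hill order: C14H16FNO2.

C14H16FNO2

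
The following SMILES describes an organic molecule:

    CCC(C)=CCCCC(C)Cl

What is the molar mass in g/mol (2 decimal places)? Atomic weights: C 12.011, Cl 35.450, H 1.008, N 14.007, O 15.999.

First, the molecular formula is C10H19Cl (counting implicit H from valence).
  C: 10 × 12.011 = 120.110
  Cl: 1 × 35.450 = 35.450
  H: 19 × 1.008 = 19.152
Sum: 10×12.011 + 1×35.450 + 19×1.008 = 174.712 → 174.71 g/mol.

174.71 g/mol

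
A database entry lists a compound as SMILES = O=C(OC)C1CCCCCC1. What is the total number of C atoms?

Count every carbon token in the SMILES (each C, including those in ring-closure positions and inside branches).
Carbon count: 9.

9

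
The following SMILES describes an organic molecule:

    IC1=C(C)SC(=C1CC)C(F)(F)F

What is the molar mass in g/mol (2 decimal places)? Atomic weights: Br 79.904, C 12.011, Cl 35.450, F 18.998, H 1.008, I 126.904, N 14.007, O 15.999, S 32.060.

320.11 g/mol

First, the molecular formula is C8H8F3IS (counting implicit H from valence).
  C: 8 × 12.011 = 96.088
  F: 3 × 18.998 = 56.994
  H: 8 × 1.008 = 8.064
  I: 1 × 126.904 = 126.904
  S: 1 × 32.060 = 32.060
Sum: 8×12.011 + 3×18.998 + 8×1.008 + 1×126.904 + 1×32.060 = 320.110 → 320.11 g/mol.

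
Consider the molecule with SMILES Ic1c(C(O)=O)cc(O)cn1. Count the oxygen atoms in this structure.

Scan the SMILES for O atoms (remember two-letter symbols like Cl and Br are single atoms).
Oxygen count: 3.

3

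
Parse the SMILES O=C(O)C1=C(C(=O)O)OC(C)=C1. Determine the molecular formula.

C7H6O5

Walk through each heavy atom and fill implicit hydrogens from standard valence (C 4, N 3, O 2, S 2, halogen 1):
  atom 1: O, bond orders sum to 2 (valence 2) → 0 H
  atom 2: C, bond orders sum to 4 (valence 4) → 0 H
  atom 3: O, bond orders sum to 1 (valence 2) → 1 H
  atom 4: C, bond orders sum to 4 (valence 4) → 0 H
  atom 5: C, bond orders sum to 4 (valence 4) → 0 H
  atom 6: C, bond orders sum to 4 (valence 4) → 0 H
  atom 7: O, bond orders sum to 2 (valence 2) → 0 H
  atom 8: O, bond orders sum to 1 (valence 2) → 1 H
  atom 9: O, bond orders sum to 2 (valence 2) → 0 H
  atom 10: C, bond orders sum to 4 (valence 4) → 0 H
  atom 11: C, bond orders sum to 1 (valence 4) → 3 H
  atom 12: C, bond orders sum to 3 (valence 4) → 1 H
Totals → C:7, H:6, O:5.
In Hill order: C7H6O5.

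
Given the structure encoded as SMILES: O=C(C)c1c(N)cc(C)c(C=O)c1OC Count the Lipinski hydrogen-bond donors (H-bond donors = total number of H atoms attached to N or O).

Donors: find every N or O and count the H atoms it carries.
  atom 1 (O): bond orders sum to 2 → 0 H
  atom 6 (N): bond orders sum to 1 → 2 H
  atom 12 (O): bond orders sum to 2 → 0 H
  atom 14 (O): bond orders sum to 2 → 0 H
Lipinski HBD = 2.

2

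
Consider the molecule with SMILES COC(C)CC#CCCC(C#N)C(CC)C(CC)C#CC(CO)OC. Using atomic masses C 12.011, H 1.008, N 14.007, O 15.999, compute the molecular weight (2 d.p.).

347.50 g/mol

First, the molecular formula is C21H33NO3 (counting implicit H from valence).
  C: 21 × 12.011 = 252.231
  H: 33 × 1.008 = 33.264
  N: 1 × 14.007 = 14.007
  O: 3 × 15.999 = 47.997
Sum: 21×12.011 + 33×1.008 + 1×14.007 + 3×15.999 = 347.499 → 347.50 g/mol.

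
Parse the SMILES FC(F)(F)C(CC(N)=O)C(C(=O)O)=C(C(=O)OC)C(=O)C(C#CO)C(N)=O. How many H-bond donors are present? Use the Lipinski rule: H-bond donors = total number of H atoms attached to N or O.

6

Donors: find every N or O and count the H atoms it carries.
  atom 8 (N): bond orders sum to 1 → 2 H
  atom 9 (O): bond orders sum to 2 → 0 H
  atom 12 (O): bond orders sum to 2 → 0 H
  atom 13 (O): bond orders sum to 1 → 1 H
  atom 16 (O): bond orders sum to 2 → 0 H
  atom 17 (O): bond orders sum to 2 → 0 H
  atom 20 (O): bond orders sum to 2 → 0 H
  atom 24 (O): bond orders sum to 1 → 1 H
  atom 26 (N): bond orders sum to 1 → 2 H
  atom 27 (O): bond orders sum to 2 → 0 H
Lipinski HBD = 6.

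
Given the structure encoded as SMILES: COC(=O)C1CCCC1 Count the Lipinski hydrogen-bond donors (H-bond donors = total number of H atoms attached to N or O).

0

Donors: find every N or O and count the H atoms it carries.
  atom 2 (O): bond orders sum to 2 → 0 H
  atom 4 (O): bond orders sum to 2 → 0 H
Lipinski HBD = 0.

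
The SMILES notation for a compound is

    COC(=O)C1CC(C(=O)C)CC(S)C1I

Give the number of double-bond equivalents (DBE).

3

Molecular formula: C10H15IO3S.
DoU = (2C + 2 + N − H − X) / 2, where X is the halogen count and O/S are ignored.
    = (2·10 + 2 + 0 − 15 − 1) / 2 = 6 / 2 = 3.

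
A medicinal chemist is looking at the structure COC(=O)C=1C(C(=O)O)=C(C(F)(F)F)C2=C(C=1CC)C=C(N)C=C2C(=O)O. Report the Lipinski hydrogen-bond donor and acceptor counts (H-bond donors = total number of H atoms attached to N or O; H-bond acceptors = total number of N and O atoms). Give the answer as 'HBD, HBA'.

Donors: find every N or O and count the H atoms it carries.
  atom 2 (O): bond orders sum to 2 → 0 H
  atom 4 (O): bond orders sum to 2 → 0 H
  atom 8 (O): bond orders sum to 2 → 0 H
  atom 9 (O): bond orders sum to 1 → 1 H
  atom 22 (N): bond orders sum to 1 → 2 H
  atom 26 (O): bond orders sum to 2 → 0 H
  atom 27 (O): bond orders sum to 1 → 1 H
Lipinski HBD = 4.
Acceptors: N atoms = 1, O atoms = 6 → HBA = 7.

4, 7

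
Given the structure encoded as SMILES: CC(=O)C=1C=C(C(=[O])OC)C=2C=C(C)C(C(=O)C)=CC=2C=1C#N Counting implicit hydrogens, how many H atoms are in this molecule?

Walk through each heavy atom and fill implicit hydrogens from standard valence (C 4, N 3, O 2, S 2, halogen 1):
  atom 1: C, bond orders sum to 1 (valence 4) → 3 H
  atom 2: C, bond orders sum to 4 (valence 4) → 0 H
  atom 3: O, bond orders sum to 2 (valence 2) → 0 H
  atom 4: C, bond orders sum to 4 (valence 4) → 0 H
  atom 5: C, bond orders sum to 3 (valence 4) → 1 H
  atom 6: C, bond orders sum to 4 (valence 4) → 0 H
  atom 7: C, bond orders sum to 4 (valence 4) → 0 H
  atom 8: O with explicit H count 0
  atom 9: O, bond orders sum to 2 (valence 2) → 0 H
  atom 10: C, bond orders sum to 1 (valence 4) → 3 H
  atom 11: C, bond orders sum to 4 (valence 4) → 0 H
  atom 12: C, bond orders sum to 3 (valence 4) → 1 H
  atom 13: C, bond orders sum to 4 (valence 4) → 0 H
  atom 14: C, bond orders sum to 1 (valence 4) → 3 H
  atom 15: C, bond orders sum to 4 (valence 4) → 0 H
  atom 16: C, bond orders sum to 4 (valence 4) → 0 H
  atom 17: O, bond orders sum to 2 (valence 2) → 0 H
  atom 18: C, bond orders sum to 1 (valence 4) → 3 H
  atom 19: C, bond orders sum to 3 (valence 4) → 1 H
  atom 20: C, bond orders sum to 4 (valence 4) → 0 H
  atom 21: C, bond orders sum to 4 (valence 4) → 0 H
  atom 22: C, bond orders sum to 4 (valence 4) → 0 H
  atom 23: N, bond orders sum to 3 (valence 3) → 0 H
Total hydrogens: 15.

15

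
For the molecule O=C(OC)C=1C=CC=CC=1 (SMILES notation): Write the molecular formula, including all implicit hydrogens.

C8H8O2

Walk through each heavy atom and fill implicit hydrogens from standard valence (C 4, N 3, O 2, S 2, halogen 1):
  atom 1: O, bond orders sum to 2 (valence 2) → 0 H
  atom 2: C, bond orders sum to 4 (valence 4) → 0 H
  atom 3: O, bond orders sum to 2 (valence 2) → 0 H
  atom 4: C, bond orders sum to 1 (valence 4) → 3 H
  atom 5: C, bond orders sum to 4 (valence 4) → 0 H
  atom 6: C, bond orders sum to 3 (valence 4) → 1 H
  atom 7: C, bond orders sum to 3 (valence 4) → 1 H
  atom 8: C, bond orders sum to 3 (valence 4) → 1 H
  atom 9: C, bond orders sum to 3 (valence 4) → 1 H
  atom 10: C, bond orders sum to 3 (valence 4) → 1 H
Totals → C:8, H:8, O:2.
In Hill order: C8H8O2.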